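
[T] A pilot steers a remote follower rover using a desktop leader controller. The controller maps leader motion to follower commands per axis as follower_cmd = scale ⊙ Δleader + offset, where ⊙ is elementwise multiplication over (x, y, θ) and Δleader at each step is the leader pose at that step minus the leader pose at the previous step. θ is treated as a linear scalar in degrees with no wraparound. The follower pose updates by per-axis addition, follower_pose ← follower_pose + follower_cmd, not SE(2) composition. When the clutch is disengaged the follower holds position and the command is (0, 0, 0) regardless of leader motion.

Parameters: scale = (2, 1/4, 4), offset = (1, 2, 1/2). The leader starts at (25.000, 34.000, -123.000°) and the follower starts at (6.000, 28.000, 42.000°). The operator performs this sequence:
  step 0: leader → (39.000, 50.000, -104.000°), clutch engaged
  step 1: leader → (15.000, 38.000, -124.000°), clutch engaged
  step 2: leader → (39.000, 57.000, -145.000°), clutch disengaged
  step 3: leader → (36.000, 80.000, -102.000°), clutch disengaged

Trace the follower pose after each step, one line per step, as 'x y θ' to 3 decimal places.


35.000 34.000 118.500
-12.000 33.000 39.000
-12.000 33.000 39.000
-12.000 33.000 39.000

step 0: Δleader=(14.000, 16.000, 19.000°), engaged; cmd=(29.000, 6.000, 76.500°) → follower=(35.000, 34.000, 118.500°)
step 1: Δleader=(-24.000, -12.000, -20.000°), engaged; cmd=(-47.000, -1.000, -79.500°) → follower=(-12.000, 33.000, 39.000°)
step 2: Δleader=(24.000, 19.000, -21.000°), disengaged; cmd=(0,0,0) → follower holds at (-12.000, 33.000, 39.000°)
step 3: Δleader=(-3.000, 23.000, 43.000°), disengaged; cmd=(0,0,0) → follower holds at (-12.000, 33.000, 39.000°)


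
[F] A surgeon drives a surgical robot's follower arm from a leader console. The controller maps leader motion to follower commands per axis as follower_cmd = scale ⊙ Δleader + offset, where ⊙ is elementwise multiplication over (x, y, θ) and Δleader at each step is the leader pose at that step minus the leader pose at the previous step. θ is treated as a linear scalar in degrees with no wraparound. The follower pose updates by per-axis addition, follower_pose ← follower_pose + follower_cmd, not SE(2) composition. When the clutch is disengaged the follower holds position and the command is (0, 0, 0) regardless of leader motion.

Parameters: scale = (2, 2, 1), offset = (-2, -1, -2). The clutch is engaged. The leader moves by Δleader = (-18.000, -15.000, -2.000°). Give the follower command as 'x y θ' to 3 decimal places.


axis x: 2·-18.000 + -2 = -38.000
axis y: 2·-15.000 + -1 = -31.000
axis θ: 1·-2.000 + -2 = -4.000

-38.000 -31.000 -4.000


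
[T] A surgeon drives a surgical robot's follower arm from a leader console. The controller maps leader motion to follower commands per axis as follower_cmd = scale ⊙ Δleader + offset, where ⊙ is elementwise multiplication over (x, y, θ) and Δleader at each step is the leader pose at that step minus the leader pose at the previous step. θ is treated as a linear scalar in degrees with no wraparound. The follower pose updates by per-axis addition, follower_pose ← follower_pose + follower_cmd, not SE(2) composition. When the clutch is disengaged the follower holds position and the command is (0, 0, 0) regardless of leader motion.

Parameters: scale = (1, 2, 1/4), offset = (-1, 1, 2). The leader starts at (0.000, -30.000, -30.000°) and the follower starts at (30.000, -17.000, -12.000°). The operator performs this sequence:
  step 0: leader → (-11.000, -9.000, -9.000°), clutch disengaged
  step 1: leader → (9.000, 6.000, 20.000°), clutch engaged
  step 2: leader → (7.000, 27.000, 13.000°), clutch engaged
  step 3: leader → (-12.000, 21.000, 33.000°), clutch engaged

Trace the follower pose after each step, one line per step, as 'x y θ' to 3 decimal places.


step 0: Δleader=(-11.000, 21.000, 21.000°), disengaged; cmd=(0,0,0) → follower holds at (30.000, -17.000, -12.000°)
step 1: Δleader=(20.000, 15.000, 29.000°), engaged; cmd=(19.000, 31.000, 9.250°) → follower=(49.000, 14.000, -2.750°)
step 2: Δleader=(-2.000, 21.000, -7.000°), engaged; cmd=(-3.000, 43.000, 0.250°) → follower=(46.000, 57.000, -2.500°)
step 3: Δleader=(-19.000, -6.000, 20.000°), engaged; cmd=(-20.000, -11.000, 7.000°) → follower=(26.000, 46.000, 4.500°)

30.000 -17.000 -12.000
49.000 14.000 -2.750
46.000 57.000 -2.500
26.000 46.000 4.500


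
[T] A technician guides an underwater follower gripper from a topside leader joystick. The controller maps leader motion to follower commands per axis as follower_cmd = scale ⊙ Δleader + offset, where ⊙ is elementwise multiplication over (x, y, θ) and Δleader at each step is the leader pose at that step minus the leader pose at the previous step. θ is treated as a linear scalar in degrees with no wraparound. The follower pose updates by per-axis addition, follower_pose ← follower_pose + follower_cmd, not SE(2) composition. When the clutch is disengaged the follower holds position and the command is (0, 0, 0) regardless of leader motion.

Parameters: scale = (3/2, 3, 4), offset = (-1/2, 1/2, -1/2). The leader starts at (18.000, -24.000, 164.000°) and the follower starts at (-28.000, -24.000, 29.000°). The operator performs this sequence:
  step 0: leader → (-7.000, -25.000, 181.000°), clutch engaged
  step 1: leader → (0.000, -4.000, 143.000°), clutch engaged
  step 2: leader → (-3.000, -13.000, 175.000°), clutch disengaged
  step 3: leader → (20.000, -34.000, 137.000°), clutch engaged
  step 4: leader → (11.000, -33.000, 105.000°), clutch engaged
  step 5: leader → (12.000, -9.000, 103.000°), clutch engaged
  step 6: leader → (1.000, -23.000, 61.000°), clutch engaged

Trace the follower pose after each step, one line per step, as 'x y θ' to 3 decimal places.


step 0: Δleader=(-25.000, -1.000, 17.000°), engaged; cmd=(-38.000, -2.500, 67.500°) → follower=(-66.000, -26.500, 96.500°)
step 1: Δleader=(7.000, 21.000, -38.000°), engaged; cmd=(10.000, 63.500, -152.500°) → follower=(-56.000, 37.000, -56.000°)
step 2: Δleader=(-3.000, -9.000, 32.000°), disengaged; cmd=(0,0,0) → follower holds at (-56.000, 37.000, -56.000°)
step 3: Δleader=(23.000, -21.000, -38.000°), engaged; cmd=(34.000, -62.500, -152.500°) → follower=(-22.000, -25.500, -208.500°)
step 4: Δleader=(-9.000, 1.000, -32.000°), engaged; cmd=(-14.000, 3.500, -128.500°) → follower=(-36.000, -22.000, -337.000°)
step 5: Δleader=(1.000, 24.000, -2.000°), engaged; cmd=(1.000, 72.500, -8.500°) → follower=(-35.000, 50.500, -345.500°)
step 6: Δleader=(-11.000, -14.000, -42.000°), engaged; cmd=(-17.000, -41.500, -168.500°) → follower=(-52.000, 9.000, -514.000°)

-66.000 -26.500 96.500
-56.000 37.000 -56.000
-56.000 37.000 -56.000
-22.000 -25.500 -208.500
-36.000 -22.000 -337.000
-35.000 50.500 -345.500
-52.000 9.000 -514.000


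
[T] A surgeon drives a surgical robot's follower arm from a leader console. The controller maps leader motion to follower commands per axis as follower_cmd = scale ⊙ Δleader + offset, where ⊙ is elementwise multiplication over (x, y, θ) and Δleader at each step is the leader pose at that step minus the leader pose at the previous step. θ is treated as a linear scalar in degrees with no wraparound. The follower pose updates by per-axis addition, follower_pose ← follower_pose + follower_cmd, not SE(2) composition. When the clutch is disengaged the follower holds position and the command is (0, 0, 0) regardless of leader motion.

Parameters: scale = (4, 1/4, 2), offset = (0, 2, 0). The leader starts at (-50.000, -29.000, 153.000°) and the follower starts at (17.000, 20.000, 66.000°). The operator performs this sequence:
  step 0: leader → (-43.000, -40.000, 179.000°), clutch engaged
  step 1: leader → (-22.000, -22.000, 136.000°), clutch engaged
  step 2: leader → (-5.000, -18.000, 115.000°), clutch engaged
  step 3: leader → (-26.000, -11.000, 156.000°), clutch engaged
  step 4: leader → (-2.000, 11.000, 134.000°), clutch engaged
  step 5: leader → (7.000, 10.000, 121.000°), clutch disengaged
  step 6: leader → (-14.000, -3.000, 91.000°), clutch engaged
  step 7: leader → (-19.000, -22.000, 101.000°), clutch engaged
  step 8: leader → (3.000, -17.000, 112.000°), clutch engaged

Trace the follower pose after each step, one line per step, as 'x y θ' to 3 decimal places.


step 0: Δleader=(7.000, -11.000, 26.000°), engaged; cmd=(28.000, -0.750, 52.000°) → follower=(45.000, 19.250, 118.000°)
step 1: Δleader=(21.000, 18.000, -43.000°), engaged; cmd=(84.000, 6.500, -86.000°) → follower=(129.000, 25.750, 32.000°)
step 2: Δleader=(17.000, 4.000, -21.000°), engaged; cmd=(68.000, 3.000, -42.000°) → follower=(197.000, 28.750, -10.000°)
step 3: Δleader=(-21.000, 7.000, 41.000°), engaged; cmd=(-84.000, 3.750, 82.000°) → follower=(113.000, 32.500, 72.000°)
step 4: Δleader=(24.000, 22.000, -22.000°), engaged; cmd=(96.000, 7.500, -44.000°) → follower=(209.000, 40.000, 28.000°)
step 5: Δleader=(9.000, -1.000, -13.000°), disengaged; cmd=(0,0,0) → follower holds at (209.000, 40.000, 28.000°)
step 6: Δleader=(-21.000, -13.000, -30.000°), engaged; cmd=(-84.000, -1.250, -60.000°) → follower=(125.000, 38.750, -32.000°)
step 7: Δleader=(-5.000, -19.000, 10.000°), engaged; cmd=(-20.000, -2.750, 20.000°) → follower=(105.000, 36.000, -12.000°)
step 8: Δleader=(22.000, 5.000, 11.000°), engaged; cmd=(88.000, 3.250, 22.000°) → follower=(193.000, 39.250, 10.000°)

45.000 19.250 118.000
129.000 25.750 32.000
197.000 28.750 -10.000
113.000 32.500 72.000
209.000 40.000 28.000
209.000 40.000 28.000
125.000 38.750 -32.000
105.000 36.000 -12.000
193.000 39.250 10.000


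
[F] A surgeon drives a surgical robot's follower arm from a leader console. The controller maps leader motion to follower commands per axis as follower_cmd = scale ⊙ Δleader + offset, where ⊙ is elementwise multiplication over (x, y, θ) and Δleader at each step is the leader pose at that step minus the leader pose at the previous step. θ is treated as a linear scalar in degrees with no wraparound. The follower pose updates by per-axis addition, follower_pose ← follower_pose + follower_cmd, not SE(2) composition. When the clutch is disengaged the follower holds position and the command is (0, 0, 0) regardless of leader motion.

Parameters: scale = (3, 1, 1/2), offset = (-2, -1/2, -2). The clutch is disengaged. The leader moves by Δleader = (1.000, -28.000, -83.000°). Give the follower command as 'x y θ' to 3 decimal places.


0.000 0.000 0.000

clutch disengaged → follower holds; cmd = (0, 0, 0)


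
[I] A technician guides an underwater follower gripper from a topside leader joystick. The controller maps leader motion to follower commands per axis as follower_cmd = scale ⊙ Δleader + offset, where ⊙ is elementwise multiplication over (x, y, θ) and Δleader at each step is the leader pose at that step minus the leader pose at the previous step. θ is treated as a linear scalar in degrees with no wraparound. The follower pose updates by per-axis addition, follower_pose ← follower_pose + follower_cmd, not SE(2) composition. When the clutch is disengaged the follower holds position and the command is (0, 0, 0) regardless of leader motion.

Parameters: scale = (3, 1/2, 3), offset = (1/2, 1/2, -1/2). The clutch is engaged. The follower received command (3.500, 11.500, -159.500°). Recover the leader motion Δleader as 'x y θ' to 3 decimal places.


axis x: (3.500 − 1/2) / (3) = 1.000
axis y: (11.500 − 1/2) / (1/2) = 22.000
axis θ: (-159.500 − -1/2) / (3) = -53.000

1.000 22.000 -53.000


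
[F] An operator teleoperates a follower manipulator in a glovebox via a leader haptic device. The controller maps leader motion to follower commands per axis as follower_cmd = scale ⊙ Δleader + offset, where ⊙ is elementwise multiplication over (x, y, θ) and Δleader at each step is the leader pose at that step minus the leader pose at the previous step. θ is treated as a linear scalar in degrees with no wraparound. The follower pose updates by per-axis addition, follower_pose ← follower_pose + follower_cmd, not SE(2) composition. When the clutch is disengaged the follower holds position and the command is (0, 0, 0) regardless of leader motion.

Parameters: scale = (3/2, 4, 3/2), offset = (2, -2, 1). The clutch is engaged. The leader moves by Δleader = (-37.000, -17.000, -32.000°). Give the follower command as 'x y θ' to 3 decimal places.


-53.500 -70.000 -47.000

axis x: 3/2·-37.000 + 2 = -53.500
axis y: 4·-17.000 + -2 = -70.000
axis θ: 3/2·-32.000 + 1 = -47.000


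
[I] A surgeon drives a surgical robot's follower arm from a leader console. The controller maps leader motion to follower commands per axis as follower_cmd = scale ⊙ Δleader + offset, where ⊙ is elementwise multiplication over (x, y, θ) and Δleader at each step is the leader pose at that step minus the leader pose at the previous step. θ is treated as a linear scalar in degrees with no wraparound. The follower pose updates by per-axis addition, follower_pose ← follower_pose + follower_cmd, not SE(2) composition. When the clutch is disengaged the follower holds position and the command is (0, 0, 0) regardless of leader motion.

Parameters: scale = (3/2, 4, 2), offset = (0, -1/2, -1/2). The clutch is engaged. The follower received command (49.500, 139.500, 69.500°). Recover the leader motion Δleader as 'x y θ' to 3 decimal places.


axis x: (49.500 − 0) / (3/2) = 33.000
axis y: (139.500 − -1/2) / (4) = 35.000
axis θ: (69.500 − -1/2) / (2) = 35.000

33.000 35.000 35.000


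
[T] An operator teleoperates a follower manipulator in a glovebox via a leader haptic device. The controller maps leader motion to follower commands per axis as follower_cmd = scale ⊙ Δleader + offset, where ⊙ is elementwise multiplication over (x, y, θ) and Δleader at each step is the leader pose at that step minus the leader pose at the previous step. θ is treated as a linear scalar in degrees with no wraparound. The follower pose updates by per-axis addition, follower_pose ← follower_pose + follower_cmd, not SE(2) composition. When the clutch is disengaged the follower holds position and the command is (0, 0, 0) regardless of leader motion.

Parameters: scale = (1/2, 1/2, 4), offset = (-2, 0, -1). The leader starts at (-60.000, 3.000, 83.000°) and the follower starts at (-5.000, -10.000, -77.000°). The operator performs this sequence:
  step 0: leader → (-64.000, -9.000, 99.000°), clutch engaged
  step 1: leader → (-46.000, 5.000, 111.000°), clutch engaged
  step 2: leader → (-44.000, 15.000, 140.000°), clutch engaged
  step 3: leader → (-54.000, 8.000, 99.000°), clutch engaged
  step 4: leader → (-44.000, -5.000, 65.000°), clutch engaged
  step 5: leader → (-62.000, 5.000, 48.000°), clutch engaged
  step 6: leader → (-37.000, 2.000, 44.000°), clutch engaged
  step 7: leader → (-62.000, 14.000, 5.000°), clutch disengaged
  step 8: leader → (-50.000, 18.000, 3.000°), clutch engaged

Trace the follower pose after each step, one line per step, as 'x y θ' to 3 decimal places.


step 0: Δleader=(-4.000, -12.000, 16.000°), engaged; cmd=(-4.000, -6.000, 63.000°) → follower=(-9.000, -16.000, -14.000°)
step 1: Δleader=(18.000, 14.000, 12.000°), engaged; cmd=(7.000, 7.000, 47.000°) → follower=(-2.000, -9.000, 33.000°)
step 2: Δleader=(2.000, 10.000, 29.000°), engaged; cmd=(-1.000, 5.000, 115.000°) → follower=(-3.000, -4.000, 148.000°)
step 3: Δleader=(-10.000, -7.000, -41.000°), engaged; cmd=(-7.000, -3.500, -165.000°) → follower=(-10.000, -7.500, -17.000°)
step 4: Δleader=(10.000, -13.000, -34.000°), engaged; cmd=(3.000, -6.500, -137.000°) → follower=(-7.000, -14.000, -154.000°)
step 5: Δleader=(-18.000, 10.000, -17.000°), engaged; cmd=(-11.000, 5.000, -69.000°) → follower=(-18.000, -9.000, -223.000°)
step 6: Δleader=(25.000, -3.000, -4.000°), engaged; cmd=(10.500, -1.500, -17.000°) → follower=(-7.500, -10.500, -240.000°)
step 7: Δleader=(-25.000, 12.000, -39.000°), disengaged; cmd=(0,0,0) → follower holds at (-7.500, -10.500, -240.000°)
step 8: Δleader=(12.000, 4.000, -2.000°), engaged; cmd=(4.000, 2.000, -9.000°) → follower=(-3.500, -8.500, -249.000°)

-9.000 -16.000 -14.000
-2.000 -9.000 33.000
-3.000 -4.000 148.000
-10.000 -7.500 -17.000
-7.000 -14.000 -154.000
-18.000 -9.000 -223.000
-7.500 -10.500 -240.000
-7.500 -10.500 -240.000
-3.500 -8.500 -249.000


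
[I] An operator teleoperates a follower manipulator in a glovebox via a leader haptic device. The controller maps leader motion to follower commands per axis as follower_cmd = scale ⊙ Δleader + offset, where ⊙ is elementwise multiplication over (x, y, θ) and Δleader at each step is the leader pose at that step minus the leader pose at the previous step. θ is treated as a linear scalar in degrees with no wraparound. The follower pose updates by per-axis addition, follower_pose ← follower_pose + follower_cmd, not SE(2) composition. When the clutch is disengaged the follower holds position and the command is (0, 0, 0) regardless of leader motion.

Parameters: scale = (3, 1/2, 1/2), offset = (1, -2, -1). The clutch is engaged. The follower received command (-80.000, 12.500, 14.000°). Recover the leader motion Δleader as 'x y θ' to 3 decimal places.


axis x: (-80.000 − 1) / (3) = -27.000
axis y: (12.500 − -2) / (1/2) = 29.000
axis θ: (14.000 − -1) / (1/2) = 30.000

-27.000 29.000 30.000


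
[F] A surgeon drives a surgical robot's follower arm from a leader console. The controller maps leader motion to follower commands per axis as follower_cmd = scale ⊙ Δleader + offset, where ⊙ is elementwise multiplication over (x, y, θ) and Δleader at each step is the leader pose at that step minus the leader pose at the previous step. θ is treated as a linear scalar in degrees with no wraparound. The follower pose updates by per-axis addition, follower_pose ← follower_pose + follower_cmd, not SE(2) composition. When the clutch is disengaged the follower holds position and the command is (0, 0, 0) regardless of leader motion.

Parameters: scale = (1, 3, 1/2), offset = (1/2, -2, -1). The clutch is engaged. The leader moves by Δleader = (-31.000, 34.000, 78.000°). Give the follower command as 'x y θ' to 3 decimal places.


-30.500 100.000 38.000

axis x: 1·-31.000 + 1/2 = -30.500
axis y: 3·34.000 + -2 = 100.000
axis θ: 1/2·78.000 + -1 = 38.000


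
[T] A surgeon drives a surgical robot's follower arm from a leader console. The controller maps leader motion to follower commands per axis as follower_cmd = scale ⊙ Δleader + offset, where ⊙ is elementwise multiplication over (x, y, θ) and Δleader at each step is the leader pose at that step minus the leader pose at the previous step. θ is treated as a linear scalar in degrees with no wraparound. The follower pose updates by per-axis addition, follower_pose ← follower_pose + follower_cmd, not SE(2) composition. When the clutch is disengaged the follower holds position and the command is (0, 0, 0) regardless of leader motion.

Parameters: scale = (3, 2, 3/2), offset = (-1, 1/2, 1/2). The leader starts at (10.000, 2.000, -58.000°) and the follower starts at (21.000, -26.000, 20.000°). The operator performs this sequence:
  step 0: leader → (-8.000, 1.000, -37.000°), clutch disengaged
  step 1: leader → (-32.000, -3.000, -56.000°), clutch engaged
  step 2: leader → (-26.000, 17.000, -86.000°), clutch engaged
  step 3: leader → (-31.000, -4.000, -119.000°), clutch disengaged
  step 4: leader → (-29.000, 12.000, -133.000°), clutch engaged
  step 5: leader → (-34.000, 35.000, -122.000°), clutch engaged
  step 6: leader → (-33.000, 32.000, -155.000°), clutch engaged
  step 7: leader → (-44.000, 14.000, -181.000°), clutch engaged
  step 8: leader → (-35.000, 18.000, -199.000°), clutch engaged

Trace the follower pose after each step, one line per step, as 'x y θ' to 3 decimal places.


step 0: Δleader=(-18.000, -1.000, 21.000°), disengaged; cmd=(0,0,0) → follower holds at (21.000, -26.000, 20.000°)
step 1: Δleader=(-24.000, -4.000, -19.000°), engaged; cmd=(-73.000, -7.500, -28.000°) → follower=(-52.000, -33.500, -8.000°)
step 2: Δleader=(6.000, 20.000, -30.000°), engaged; cmd=(17.000, 40.500, -44.500°) → follower=(-35.000, 7.000, -52.500°)
step 3: Δleader=(-5.000, -21.000, -33.000°), disengaged; cmd=(0,0,0) → follower holds at (-35.000, 7.000, -52.500°)
step 4: Δleader=(2.000, 16.000, -14.000°), engaged; cmd=(5.000, 32.500, -20.500°) → follower=(-30.000, 39.500, -73.000°)
step 5: Δleader=(-5.000, 23.000, 11.000°), engaged; cmd=(-16.000, 46.500, 17.000°) → follower=(-46.000, 86.000, -56.000°)
step 6: Δleader=(1.000, -3.000, -33.000°), engaged; cmd=(2.000, -5.500, -49.000°) → follower=(-44.000, 80.500, -105.000°)
step 7: Δleader=(-11.000, -18.000, -26.000°), engaged; cmd=(-34.000, -35.500, -38.500°) → follower=(-78.000, 45.000, -143.500°)
step 8: Δleader=(9.000, 4.000, -18.000°), engaged; cmd=(26.000, 8.500, -26.500°) → follower=(-52.000, 53.500, -170.000°)

21.000 -26.000 20.000
-52.000 -33.500 -8.000
-35.000 7.000 -52.500
-35.000 7.000 -52.500
-30.000 39.500 -73.000
-46.000 86.000 -56.000
-44.000 80.500 -105.000
-78.000 45.000 -143.500
-52.000 53.500 -170.000


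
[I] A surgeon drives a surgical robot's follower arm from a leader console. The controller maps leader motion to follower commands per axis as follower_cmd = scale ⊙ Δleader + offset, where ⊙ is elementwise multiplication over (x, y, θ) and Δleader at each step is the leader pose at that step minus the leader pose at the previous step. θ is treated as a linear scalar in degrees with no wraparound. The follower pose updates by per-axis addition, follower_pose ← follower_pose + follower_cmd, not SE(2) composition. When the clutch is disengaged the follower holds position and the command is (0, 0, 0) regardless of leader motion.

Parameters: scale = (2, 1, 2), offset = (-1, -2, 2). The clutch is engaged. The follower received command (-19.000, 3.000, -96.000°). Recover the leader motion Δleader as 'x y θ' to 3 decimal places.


axis x: (-19.000 − -1) / (2) = -9.000
axis y: (3.000 − -2) / (1) = 5.000
axis θ: (-96.000 − 2) / (2) = -49.000

-9.000 5.000 -49.000


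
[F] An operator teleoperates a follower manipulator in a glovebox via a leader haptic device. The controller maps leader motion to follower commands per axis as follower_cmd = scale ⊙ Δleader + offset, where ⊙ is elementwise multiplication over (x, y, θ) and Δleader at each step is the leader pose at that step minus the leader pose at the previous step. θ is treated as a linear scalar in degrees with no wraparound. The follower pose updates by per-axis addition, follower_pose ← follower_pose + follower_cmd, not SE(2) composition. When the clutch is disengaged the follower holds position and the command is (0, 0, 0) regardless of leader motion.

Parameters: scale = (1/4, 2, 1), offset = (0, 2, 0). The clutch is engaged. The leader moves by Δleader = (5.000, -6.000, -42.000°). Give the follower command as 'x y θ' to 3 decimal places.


axis x: 1/4·5.000 + 0 = 1.250
axis y: 2·-6.000 + 2 = -10.000
axis θ: 1·-42.000 + 0 = -42.000

1.250 -10.000 -42.000


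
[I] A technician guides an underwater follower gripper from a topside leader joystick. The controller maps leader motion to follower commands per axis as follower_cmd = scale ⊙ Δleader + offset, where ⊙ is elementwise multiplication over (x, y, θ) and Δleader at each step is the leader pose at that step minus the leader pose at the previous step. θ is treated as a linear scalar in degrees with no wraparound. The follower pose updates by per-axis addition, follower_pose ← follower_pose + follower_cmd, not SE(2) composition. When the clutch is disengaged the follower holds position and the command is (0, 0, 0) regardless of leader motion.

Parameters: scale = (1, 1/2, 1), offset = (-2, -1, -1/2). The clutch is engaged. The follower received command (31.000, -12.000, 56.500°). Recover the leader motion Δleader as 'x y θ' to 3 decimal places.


axis x: (31.000 − -2) / (1) = 33.000
axis y: (-12.000 − -1) / (1/2) = -22.000
axis θ: (56.500 − -1/2) / (1) = 57.000

33.000 -22.000 57.000


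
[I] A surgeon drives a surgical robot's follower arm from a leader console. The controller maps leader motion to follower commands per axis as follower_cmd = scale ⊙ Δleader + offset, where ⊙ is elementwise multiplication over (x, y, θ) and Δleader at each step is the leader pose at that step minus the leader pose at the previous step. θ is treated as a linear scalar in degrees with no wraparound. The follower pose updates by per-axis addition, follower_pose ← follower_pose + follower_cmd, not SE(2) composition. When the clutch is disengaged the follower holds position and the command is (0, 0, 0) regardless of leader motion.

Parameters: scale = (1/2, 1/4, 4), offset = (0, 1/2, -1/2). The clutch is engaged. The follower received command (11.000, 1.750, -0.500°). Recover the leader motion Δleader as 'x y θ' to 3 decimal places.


axis x: (11.000 − 0) / (1/2) = 22.000
axis y: (1.750 − 1/2) / (1/4) = 5.000
axis θ: (-0.500 − -1/2) / (4) = 0.000

22.000 5.000 0.000


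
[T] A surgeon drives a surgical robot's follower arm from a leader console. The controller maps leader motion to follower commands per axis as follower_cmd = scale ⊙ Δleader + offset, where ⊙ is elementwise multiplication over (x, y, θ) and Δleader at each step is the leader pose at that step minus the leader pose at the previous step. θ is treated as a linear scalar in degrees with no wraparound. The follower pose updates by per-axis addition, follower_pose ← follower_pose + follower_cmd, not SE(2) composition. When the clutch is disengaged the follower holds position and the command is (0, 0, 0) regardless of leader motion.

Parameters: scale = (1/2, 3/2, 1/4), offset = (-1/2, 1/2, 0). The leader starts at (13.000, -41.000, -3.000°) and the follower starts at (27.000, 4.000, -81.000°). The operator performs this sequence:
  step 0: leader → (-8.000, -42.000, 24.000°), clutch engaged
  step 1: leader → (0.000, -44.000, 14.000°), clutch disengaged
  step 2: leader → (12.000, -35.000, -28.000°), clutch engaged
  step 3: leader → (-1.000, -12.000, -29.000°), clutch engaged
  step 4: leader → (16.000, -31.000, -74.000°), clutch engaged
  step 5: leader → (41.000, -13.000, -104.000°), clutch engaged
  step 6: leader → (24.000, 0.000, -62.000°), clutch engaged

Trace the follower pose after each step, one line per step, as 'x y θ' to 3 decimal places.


step 0: Δleader=(-21.000, -1.000, 27.000°), engaged; cmd=(-11.000, -1.000, 6.750°) → follower=(16.000, 3.000, -74.250°)
step 1: Δleader=(8.000, -2.000, -10.000°), disengaged; cmd=(0,0,0) → follower holds at (16.000, 3.000, -74.250°)
step 2: Δleader=(12.000, 9.000, -42.000°), engaged; cmd=(5.500, 14.000, -10.500°) → follower=(21.500, 17.000, -84.750°)
step 3: Δleader=(-13.000, 23.000, -1.000°), engaged; cmd=(-7.000, 35.000, -0.250°) → follower=(14.500, 52.000, -85.000°)
step 4: Δleader=(17.000, -19.000, -45.000°), engaged; cmd=(8.000, -28.000, -11.250°) → follower=(22.500, 24.000, -96.250°)
step 5: Δleader=(25.000, 18.000, -30.000°), engaged; cmd=(12.000, 27.500, -7.500°) → follower=(34.500, 51.500, -103.750°)
step 6: Δleader=(-17.000, 13.000, 42.000°), engaged; cmd=(-9.000, 20.000, 10.500°) → follower=(25.500, 71.500, -93.250°)

16.000 3.000 -74.250
16.000 3.000 -74.250
21.500 17.000 -84.750
14.500 52.000 -85.000
22.500 24.000 -96.250
34.500 51.500 -103.750
25.500 71.500 -93.250


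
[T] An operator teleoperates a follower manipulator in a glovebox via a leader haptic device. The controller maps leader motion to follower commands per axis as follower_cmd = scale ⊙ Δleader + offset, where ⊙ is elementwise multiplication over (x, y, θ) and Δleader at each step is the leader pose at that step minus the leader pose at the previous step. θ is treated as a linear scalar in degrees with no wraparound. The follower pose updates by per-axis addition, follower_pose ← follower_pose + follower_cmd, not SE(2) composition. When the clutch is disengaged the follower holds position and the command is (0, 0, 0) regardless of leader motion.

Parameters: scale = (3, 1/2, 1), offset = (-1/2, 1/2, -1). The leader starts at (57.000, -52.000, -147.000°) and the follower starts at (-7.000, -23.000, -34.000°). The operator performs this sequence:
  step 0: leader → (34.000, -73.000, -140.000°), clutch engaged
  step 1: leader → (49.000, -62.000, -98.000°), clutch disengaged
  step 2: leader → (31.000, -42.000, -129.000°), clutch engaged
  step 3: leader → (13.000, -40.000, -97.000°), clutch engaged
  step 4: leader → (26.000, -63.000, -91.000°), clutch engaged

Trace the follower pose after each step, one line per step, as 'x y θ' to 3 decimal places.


-76.500 -33.000 -28.000
-76.500 -33.000 -28.000
-131.000 -22.500 -60.000
-185.500 -21.000 -29.000
-147.000 -32.000 -24.000

step 0: Δleader=(-23.000, -21.000, 7.000°), engaged; cmd=(-69.500, -10.000, 6.000°) → follower=(-76.500, -33.000, -28.000°)
step 1: Δleader=(15.000, 11.000, 42.000°), disengaged; cmd=(0,0,0) → follower holds at (-76.500, -33.000, -28.000°)
step 2: Δleader=(-18.000, 20.000, -31.000°), engaged; cmd=(-54.500, 10.500, -32.000°) → follower=(-131.000, -22.500, -60.000°)
step 3: Δleader=(-18.000, 2.000, 32.000°), engaged; cmd=(-54.500, 1.500, 31.000°) → follower=(-185.500, -21.000, -29.000°)
step 4: Δleader=(13.000, -23.000, 6.000°), engaged; cmd=(38.500, -11.000, 5.000°) → follower=(-147.000, -32.000, -24.000°)


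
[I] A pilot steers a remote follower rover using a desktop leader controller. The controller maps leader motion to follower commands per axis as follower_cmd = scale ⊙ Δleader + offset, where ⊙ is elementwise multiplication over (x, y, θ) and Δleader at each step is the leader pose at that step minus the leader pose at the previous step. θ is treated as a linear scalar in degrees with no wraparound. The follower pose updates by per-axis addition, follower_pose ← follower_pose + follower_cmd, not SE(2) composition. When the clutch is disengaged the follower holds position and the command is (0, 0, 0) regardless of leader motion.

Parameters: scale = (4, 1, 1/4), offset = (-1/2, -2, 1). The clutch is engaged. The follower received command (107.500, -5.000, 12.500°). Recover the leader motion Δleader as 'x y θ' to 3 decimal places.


27.000 -3.000 46.000

axis x: (107.500 − -1/2) / (4) = 27.000
axis y: (-5.000 − -2) / (1) = -3.000
axis θ: (12.500 − 1) / (1/4) = 46.000


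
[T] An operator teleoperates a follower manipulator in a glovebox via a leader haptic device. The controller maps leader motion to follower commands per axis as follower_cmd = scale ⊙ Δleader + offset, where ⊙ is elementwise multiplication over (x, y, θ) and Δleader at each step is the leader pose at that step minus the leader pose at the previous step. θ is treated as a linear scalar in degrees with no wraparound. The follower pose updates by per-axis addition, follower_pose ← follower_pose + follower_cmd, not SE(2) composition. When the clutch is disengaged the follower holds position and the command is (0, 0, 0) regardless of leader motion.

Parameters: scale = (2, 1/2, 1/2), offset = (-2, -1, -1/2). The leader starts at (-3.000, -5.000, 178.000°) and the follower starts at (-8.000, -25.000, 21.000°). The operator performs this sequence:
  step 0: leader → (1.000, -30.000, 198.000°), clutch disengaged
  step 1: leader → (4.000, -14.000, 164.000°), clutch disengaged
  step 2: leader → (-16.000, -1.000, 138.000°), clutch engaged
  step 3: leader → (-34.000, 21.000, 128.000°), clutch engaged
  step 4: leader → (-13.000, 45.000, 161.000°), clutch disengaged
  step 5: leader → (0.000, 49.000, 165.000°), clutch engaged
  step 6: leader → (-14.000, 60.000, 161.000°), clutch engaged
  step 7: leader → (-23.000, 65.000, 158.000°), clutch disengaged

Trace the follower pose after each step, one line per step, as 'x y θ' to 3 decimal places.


step 0: Δleader=(4.000, -25.000, 20.000°), disengaged; cmd=(0,0,0) → follower holds at (-8.000, -25.000, 21.000°)
step 1: Δleader=(3.000, 16.000, -34.000°), disengaged; cmd=(0,0,0) → follower holds at (-8.000, -25.000, 21.000°)
step 2: Δleader=(-20.000, 13.000, -26.000°), engaged; cmd=(-42.000, 5.500, -13.500°) → follower=(-50.000, -19.500, 7.500°)
step 3: Δleader=(-18.000, 22.000, -10.000°), engaged; cmd=(-38.000, 10.000, -5.500°) → follower=(-88.000, -9.500, 2.000°)
step 4: Δleader=(21.000, 24.000, 33.000°), disengaged; cmd=(0,0,0) → follower holds at (-88.000, -9.500, 2.000°)
step 5: Δleader=(13.000, 4.000, 4.000°), engaged; cmd=(24.000, 1.000, 1.500°) → follower=(-64.000, -8.500, 3.500°)
step 6: Δleader=(-14.000, 11.000, -4.000°), engaged; cmd=(-30.000, 4.500, -2.500°) → follower=(-94.000, -4.000, 1.000°)
step 7: Δleader=(-9.000, 5.000, -3.000°), disengaged; cmd=(0,0,0) → follower holds at (-94.000, -4.000, 1.000°)

-8.000 -25.000 21.000
-8.000 -25.000 21.000
-50.000 -19.500 7.500
-88.000 -9.500 2.000
-88.000 -9.500 2.000
-64.000 -8.500 3.500
-94.000 -4.000 1.000
-94.000 -4.000 1.000


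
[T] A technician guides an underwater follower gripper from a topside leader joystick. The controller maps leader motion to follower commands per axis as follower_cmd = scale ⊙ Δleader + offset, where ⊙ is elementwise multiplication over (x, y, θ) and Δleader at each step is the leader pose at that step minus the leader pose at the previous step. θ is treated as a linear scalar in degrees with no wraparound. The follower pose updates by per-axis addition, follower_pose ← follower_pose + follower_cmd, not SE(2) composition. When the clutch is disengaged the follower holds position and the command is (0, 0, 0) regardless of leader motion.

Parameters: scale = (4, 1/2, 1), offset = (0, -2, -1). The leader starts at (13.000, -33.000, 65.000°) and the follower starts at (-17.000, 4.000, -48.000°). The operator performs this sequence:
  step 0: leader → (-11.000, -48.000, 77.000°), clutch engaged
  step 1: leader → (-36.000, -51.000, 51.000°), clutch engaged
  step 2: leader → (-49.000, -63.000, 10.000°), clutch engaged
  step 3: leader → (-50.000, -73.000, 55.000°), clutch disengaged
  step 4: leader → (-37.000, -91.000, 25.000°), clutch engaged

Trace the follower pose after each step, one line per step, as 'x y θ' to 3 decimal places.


step 0: Δleader=(-24.000, -15.000, 12.000°), engaged; cmd=(-96.000, -9.500, 11.000°) → follower=(-113.000, -5.500, -37.000°)
step 1: Δleader=(-25.000, -3.000, -26.000°), engaged; cmd=(-100.000, -3.500, -27.000°) → follower=(-213.000, -9.000, -64.000°)
step 2: Δleader=(-13.000, -12.000, -41.000°), engaged; cmd=(-52.000, -8.000, -42.000°) → follower=(-265.000, -17.000, -106.000°)
step 3: Δleader=(-1.000, -10.000, 45.000°), disengaged; cmd=(0,0,0) → follower holds at (-265.000, -17.000, -106.000°)
step 4: Δleader=(13.000, -18.000, -30.000°), engaged; cmd=(52.000, -11.000, -31.000°) → follower=(-213.000, -28.000, -137.000°)

-113.000 -5.500 -37.000
-213.000 -9.000 -64.000
-265.000 -17.000 -106.000
-265.000 -17.000 -106.000
-213.000 -28.000 -137.000


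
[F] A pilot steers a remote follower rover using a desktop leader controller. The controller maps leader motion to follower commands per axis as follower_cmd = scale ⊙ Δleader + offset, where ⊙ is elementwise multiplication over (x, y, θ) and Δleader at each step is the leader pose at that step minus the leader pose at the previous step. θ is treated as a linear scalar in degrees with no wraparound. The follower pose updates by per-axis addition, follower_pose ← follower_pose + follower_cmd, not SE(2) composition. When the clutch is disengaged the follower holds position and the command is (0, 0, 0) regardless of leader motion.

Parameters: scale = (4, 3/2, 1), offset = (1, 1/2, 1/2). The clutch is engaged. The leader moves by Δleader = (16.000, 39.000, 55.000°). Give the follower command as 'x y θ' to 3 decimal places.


axis x: 4·16.000 + 1 = 65.000
axis y: 3/2·39.000 + 1/2 = 59.000
axis θ: 1·55.000 + 1/2 = 55.500

65.000 59.000 55.500


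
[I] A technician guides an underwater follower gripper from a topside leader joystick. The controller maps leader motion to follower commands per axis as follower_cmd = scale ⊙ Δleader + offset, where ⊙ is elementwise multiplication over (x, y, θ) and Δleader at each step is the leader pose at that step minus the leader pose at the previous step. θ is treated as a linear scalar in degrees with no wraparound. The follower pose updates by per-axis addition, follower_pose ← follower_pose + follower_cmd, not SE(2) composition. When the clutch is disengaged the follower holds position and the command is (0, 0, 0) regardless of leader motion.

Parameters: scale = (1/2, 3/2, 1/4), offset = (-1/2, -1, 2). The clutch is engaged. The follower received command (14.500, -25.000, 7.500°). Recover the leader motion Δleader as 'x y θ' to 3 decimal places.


30.000 -16.000 22.000

axis x: (14.500 − -1/2) / (1/2) = 30.000
axis y: (-25.000 − -1) / (3/2) = -16.000
axis θ: (7.500 − 2) / (1/4) = 22.000


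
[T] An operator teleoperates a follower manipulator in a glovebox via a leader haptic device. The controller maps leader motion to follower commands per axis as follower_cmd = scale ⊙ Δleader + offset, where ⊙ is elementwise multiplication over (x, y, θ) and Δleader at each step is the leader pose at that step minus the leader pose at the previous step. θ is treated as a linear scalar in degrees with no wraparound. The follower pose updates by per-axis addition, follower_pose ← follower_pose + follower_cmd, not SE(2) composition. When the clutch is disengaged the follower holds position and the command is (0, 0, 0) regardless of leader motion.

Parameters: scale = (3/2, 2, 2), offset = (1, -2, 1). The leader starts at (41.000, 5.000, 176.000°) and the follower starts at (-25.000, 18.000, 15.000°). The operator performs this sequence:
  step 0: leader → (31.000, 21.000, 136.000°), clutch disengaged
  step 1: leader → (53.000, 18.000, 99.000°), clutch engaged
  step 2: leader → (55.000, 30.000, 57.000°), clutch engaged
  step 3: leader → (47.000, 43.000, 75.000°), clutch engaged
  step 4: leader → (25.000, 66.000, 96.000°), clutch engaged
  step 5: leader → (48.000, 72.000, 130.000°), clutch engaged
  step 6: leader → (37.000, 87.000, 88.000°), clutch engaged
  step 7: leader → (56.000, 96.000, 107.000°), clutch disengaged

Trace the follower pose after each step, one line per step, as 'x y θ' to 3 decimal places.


-25.000 18.000 15.000
9.000 10.000 -58.000
13.000 32.000 -141.000
2.000 56.000 -104.000
-30.000 100.000 -61.000
5.500 110.000 8.000
-10.000 138.000 -75.000
-10.000 138.000 -75.000

step 0: Δleader=(-10.000, 16.000, -40.000°), disengaged; cmd=(0,0,0) → follower holds at (-25.000, 18.000, 15.000°)
step 1: Δleader=(22.000, -3.000, -37.000°), engaged; cmd=(34.000, -8.000, -73.000°) → follower=(9.000, 10.000, -58.000°)
step 2: Δleader=(2.000, 12.000, -42.000°), engaged; cmd=(4.000, 22.000, -83.000°) → follower=(13.000, 32.000, -141.000°)
step 3: Δleader=(-8.000, 13.000, 18.000°), engaged; cmd=(-11.000, 24.000, 37.000°) → follower=(2.000, 56.000, -104.000°)
step 4: Δleader=(-22.000, 23.000, 21.000°), engaged; cmd=(-32.000, 44.000, 43.000°) → follower=(-30.000, 100.000, -61.000°)
step 5: Δleader=(23.000, 6.000, 34.000°), engaged; cmd=(35.500, 10.000, 69.000°) → follower=(5.500, 110.000, 8.000°)
step 6: Δleader=(-11.000, 15.000, -42.000°), engaged; cmd=(-15.500, 28.000, -83.000°) → follower=(-10.000, 138.000, -75.000°)
step 7: Δleader=(19.000, 9.000, 19.000°), disengaged; cmd=(0,0,0) → follower holds at (-10.000, 138.000, -75.000°)


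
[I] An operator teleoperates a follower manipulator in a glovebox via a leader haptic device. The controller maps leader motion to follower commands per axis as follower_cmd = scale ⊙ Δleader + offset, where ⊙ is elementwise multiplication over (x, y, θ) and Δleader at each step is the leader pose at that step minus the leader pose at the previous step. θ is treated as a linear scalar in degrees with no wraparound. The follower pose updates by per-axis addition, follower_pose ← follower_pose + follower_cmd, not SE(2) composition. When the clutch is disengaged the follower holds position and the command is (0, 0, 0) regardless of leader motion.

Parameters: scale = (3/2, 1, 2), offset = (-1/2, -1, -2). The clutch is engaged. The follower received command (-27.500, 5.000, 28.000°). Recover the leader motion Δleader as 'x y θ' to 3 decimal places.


axis x: (-27.500 − -1/2) / (3/2) = -18.000
axis y: (5.000 − -1) / (1) = 6.000
axis θ: (28.000 − -2) / (2) = 15.000

-18.000 6.000 15.000
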